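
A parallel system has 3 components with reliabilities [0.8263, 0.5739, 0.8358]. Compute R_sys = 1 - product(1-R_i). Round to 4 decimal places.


Components: [0.8263, 0.5739, 0.8358]
(1 - 0.8263) = 0.1737, running product = 0.1737
(1 - 0.5739) = 0.4261, running product = 0.074
(1 - 0.8358) = 0.1642, running product = 0.0122
Product of (1-R_i) = 0.0122
R_sys = 1 - 0.0122 = 0.9878

0.9878


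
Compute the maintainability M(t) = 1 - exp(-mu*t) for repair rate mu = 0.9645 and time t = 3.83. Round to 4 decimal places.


mu = 0.9645, t = 3.83
mu * t = 0.9645 * 3.83 = 3.694
exp(-3.694) = 0.0249
M(t) = 1 - 0.0249
M(t) = 0.9751

0.9751


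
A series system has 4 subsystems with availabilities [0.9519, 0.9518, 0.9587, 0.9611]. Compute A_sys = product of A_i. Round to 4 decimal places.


Subsystems: [0.9519, 0.9518, 0.9587, 0.9611]
After subsystem 1 (A=0.9519): product = 0.9519
After subsystem 2 (A=0.9518): product = 0.906
After subsystem 3 (A=0.9587): product = 0.8686
After subsystem 4 (A=0.9611): product = 0.8348
A_sys = 0.8348

0.8348


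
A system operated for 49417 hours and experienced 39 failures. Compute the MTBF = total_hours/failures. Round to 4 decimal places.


total_hours = 49417
failures = 39
MTBF = 49417 / 39
MTBF = 1267.1026

1267.1026


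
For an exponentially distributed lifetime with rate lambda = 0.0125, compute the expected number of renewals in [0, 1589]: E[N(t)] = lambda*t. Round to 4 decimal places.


lambda = 0.0125
t = 1589
E[N(t)] = lambda * t
E[N(t)] = 0.0125 * 1589
E[N(t)] = 19.8625

19.8625


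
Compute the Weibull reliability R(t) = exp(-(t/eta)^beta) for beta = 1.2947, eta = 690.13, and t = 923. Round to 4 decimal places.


beta = 1.2947, eta = 690.13, t = 923
t/eta = 923 / 690.13 = 1.3374
(t/eta)^beta = 1.3374^1.2947 = 1.4571
R(t) = exp(-1.4571)
R(t) = 0.2329

0.2329


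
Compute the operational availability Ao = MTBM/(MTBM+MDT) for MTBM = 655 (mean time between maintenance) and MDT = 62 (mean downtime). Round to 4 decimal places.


MTBM = 655
MDT = 62
MTBM + MDT = 717
Ao = 655 / 717
Ao = 0.9135

0.9135


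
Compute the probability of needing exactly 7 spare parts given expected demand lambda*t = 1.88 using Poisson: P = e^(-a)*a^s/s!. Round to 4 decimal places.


a = 1.88, s = 7
e^(-a) = e^(-1.88) = 0.1526
a^s = 1.88^7 = 83.0051
s! = 5040
P = 0.1526 * 83.0051 / 5040
P = 0.0025

0.0025


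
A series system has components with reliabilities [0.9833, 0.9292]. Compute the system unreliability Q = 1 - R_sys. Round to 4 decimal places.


Components: [0.9833, 0.9292]
After component 1: product = 0.9833
After component 2: product = 0.9137
R_sys = 0.9137
Q = 1 - 0.9137 = 0.0863

0.0863


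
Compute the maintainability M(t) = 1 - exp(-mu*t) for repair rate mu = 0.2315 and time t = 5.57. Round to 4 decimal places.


mu = 0.2315, t = 5.57
mu * t = 0.2315 * 5.57 = 1.2895
exp(-1.2895) = 0.2754
M(t) = 1 - 0.2754
M(t) = 0.7246

0.7246


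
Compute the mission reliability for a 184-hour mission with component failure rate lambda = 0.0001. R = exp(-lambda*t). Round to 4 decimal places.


lambda = 0.0001
mission_time = 184
lambda * t = 0.0001 * 184 = 0.0184
R = exp(-0.0184)
R = 0.9818

0.9818


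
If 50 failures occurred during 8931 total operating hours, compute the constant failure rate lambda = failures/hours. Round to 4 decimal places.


failures = 50
total_hours = 8931
lambda = 50 / 8931
lambda = 0.0056

0.0056


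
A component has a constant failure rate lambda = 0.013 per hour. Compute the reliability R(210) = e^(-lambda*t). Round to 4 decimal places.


lambda = 0.013
t = 210
lambda * t = 2.73
R(t) = e^(-2.73)
R(t) = 0.0652

0.0652


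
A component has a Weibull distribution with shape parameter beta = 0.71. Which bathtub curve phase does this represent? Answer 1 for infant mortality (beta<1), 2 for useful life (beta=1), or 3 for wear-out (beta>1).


beta = 0.71
Compare beta to 1:
beta < 1 => infant mortality (phase 1)
beta = 1 => useful life (phase 2)
beta > 1 => wear-out (phase 3)
Since beta = 0.71, this is infant mortality (decreasing failure rate)
Phase = 1

1


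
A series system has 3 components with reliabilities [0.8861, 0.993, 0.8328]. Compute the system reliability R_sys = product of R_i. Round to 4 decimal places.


Components: [0.8861, 0.993, 0.8328]
After component 1 (R=0.8861): product = 0.8861
After component 2 (R=0.993): product = 0.8799
After component 3 (R=0.8328): product = 0.7328
R_sys = 0.7328

0.7328


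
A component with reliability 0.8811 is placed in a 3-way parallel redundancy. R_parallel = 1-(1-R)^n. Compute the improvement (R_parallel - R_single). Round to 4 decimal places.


R_single = 0.8811, n = 3
1 - R_single = 0.1189
(1 - R_single)^n = 0.1189^3 = 0.0017
R_parallel = 1 - 0.0017 = 0.9983
Improvement = 0.9983 - 0.8811
Improvement = 0.1172

0.1172


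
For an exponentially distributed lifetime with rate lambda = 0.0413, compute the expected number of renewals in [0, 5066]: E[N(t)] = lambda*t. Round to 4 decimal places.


lambda = 0.0413
t = 5066
E[N(t)] = lambda * t
E[N(t)] = 0.0413 * 5066
E[N(t)] = 209.2258

209.2258


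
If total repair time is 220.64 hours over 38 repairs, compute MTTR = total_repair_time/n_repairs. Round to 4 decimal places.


total_repair_time = 220.64
n_repairs = 38
MTTR = 220.64 / 38
MTTR = 5.8063

5.8063


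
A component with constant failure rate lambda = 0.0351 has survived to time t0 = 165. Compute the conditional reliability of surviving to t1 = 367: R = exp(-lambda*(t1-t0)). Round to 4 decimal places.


lambda = 0.0351
t0 = 165, t1 = 367
t1 - t0 = 202
lambda * (t1-t0) = 0.0351 * 202 = 7.0902
R = exp(-7.0902)
R = 0.0008

0.0008


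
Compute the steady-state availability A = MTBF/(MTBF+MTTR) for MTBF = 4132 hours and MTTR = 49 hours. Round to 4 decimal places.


MTBF = 4132
MTTR = 49
MTBF + MTTR = 4181
A = 4132 / 4181
A = 0.9883

0.9883


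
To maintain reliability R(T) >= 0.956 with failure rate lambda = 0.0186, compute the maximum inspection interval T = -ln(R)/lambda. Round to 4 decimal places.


R_target = 0.956
lambda = 0.0186
-ln(0.956) = 0.045
T = 0.045 / 0.0186
T = 2.4192

2.4192


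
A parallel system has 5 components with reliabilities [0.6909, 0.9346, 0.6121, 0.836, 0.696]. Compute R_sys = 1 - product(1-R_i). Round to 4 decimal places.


Components: [0.6909, 0.9346, 0.6121, 0.836, 0.696]
(1 - 0.6909) = 0.3091, running product = 0.3091
(1 - 0.9346) = 0.0654, running product = 0.0202
(1 - 0.6121) = 0.3879, running product = 0.0078
(1 - 0.836) = 0.164, running product = 0.0013
(1 - 0.696) = 0.304, running product = 0.0004
Product of (1-R_i) = 0.0004
R_sys = 1 - 0.0004 = 0.9996

0.9996


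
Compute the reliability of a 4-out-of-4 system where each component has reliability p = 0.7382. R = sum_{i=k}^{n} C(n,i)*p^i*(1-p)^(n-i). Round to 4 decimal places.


k = 4, n = 4, p = 0.7382
i=4: C(4,4)=1 * 0.7382^4 * 0.2618^0 = 0.297
R = sum of terms = 0.297

0.297


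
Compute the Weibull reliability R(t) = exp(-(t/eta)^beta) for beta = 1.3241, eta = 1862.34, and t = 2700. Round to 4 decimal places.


beta = 1.3241, eta = 1862.34, t = 2700
t/eta = 2700 / 1862.34 = 1.4498
(t/eta)^beta = 1.4498^1.3241 = 1.6352
R(t) = exp(-1.6352)
R(t) = 0.1949

0.1949


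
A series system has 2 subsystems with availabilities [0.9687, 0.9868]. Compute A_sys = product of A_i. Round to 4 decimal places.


Subsystems: [0.9687, 0.9868]
After subsystem 1 (A=0.9687): product = 0.9687
After subsystem 2 (A=0.9868): product = 0.9559
A_sys = 0.9559

0.9559


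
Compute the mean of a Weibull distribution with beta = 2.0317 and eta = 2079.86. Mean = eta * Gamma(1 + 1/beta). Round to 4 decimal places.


beta = 2.0317, eta = 2079.86
1/beta = 0.4922
1 + 1/beta = 1.4922
Gamma(1.4922) = 0.886
Mean = 2079.86 * 0.886
Mean = 1842.7558

1842.7558


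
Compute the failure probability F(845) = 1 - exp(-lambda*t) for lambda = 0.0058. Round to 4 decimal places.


lambda = 0.0058, t = 845
lambda * t = 4.901
exp(-4.901) = 0.0074
F(t) = 1 - 0.0074
F(t) = 0.9926

0.9926


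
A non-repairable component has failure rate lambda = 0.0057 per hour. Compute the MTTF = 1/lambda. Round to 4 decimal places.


lambda = 0.0057
MTTF = 1 / 0.0057
MTTF = 175.4386

175.4386


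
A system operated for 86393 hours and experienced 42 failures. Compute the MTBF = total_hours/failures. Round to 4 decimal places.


total_hours = 86393
failures = 42
MTBF = 86393 / 42
MTBF = 2056.9762

2056.9762


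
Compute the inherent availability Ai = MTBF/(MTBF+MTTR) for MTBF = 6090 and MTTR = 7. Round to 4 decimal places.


MTBF = 6090
MTTR = 7
MTBF + MTTR = 6097
Ai = 6090 / 6097
Ai = 0.9989

0.9989


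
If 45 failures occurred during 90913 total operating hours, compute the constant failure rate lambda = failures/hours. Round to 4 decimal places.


failures = 45
total_hours = 90913
lambda = 45 / 90913
lambda = 0.0005

0.0005


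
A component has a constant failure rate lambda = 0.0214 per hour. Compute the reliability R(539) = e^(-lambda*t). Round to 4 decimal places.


lambda = 0.0214
t = 539
lambda * t = 11.5346
R(t) = e^(-11.5346)
R(t) = 0.0

0.0


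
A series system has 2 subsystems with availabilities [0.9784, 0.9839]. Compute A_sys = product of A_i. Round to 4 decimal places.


Subsystems: [0.9784, 0.9839]
After subsystem 1 (A=0.9784): product = 0.9784
After subsystem 2 (A=0.9839): product = 0.9626
A_sys = 0.9626

0.9626


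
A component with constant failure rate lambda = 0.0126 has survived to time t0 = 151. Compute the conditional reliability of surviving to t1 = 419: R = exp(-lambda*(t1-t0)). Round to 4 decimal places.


lambda = 0.0126
t0 = 151, t1 = 419
t1 - t0 = 268
lambda * (t1-t0) = 0.0126 * 268 = 3.3768
R = exp(-3.3768)
R = 0.0342

0.0342


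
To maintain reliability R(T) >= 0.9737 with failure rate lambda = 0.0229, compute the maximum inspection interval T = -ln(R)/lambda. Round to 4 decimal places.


R_target = 0.9737
lambda = 0.0229
-ln(0.9737) = 0.0267
T = 0.0267 / 0.0229
T = 1.1638

1.1638


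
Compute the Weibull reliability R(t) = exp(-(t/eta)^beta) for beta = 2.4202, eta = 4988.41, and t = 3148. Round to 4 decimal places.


beta = 2.4202, eta = 4988.41, t = 3148
t/eta = 3148 / 4988.41 = 0.6311
(t/eta)^beta = 0.6311^2.4202 = 0.3282
R(t) = exp(-0.3282)
R(t) = 0.7202

0.7202


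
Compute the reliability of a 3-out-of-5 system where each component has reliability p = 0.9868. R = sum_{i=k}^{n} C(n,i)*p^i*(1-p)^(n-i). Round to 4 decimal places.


k = 3, n = 5, p = 0.9868
i=3: C(5,3)=10 * 0.9868^3 * 0.0132^2 = 0.0017
i=4: C(5,4)=5 * 0.9868^4 * 0.0132^1 = 0.0626
i=5: C(5,5)=1 * 0.9868^5 * 0.0132^0 = 0.9357
R = sum of terms = 1.0

1.0


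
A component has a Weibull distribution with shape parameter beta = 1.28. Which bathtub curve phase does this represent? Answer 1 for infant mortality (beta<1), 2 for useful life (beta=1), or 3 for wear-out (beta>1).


beta = 1.28
Compare beta to 1:
beta < 1 => infant mortality (phase 1)
beta = 1 => useful life (phase 2)
beta > 1 => wear-out (phase 3)
Since beta = 1.28, this is wear-out (increasing failure rate)
Phase = 3

3


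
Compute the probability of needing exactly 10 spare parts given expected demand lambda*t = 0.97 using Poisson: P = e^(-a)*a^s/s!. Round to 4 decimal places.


a = 0.97, s = 10
e^(-a) = e^(-0.97) = 0.3791
a^s = 0.97^10 = 0.7374
s! = 3628800
P = 0.3791 * 0.7374 / 3628800
P = 0.0

0.0


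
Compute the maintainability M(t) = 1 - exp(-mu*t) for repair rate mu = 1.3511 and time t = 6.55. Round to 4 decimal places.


mu = 1.3511, t = 6.55
mu * t = 1.3511 * 6.55 = 8.8497
exp(-8.8497) = 0.0001
M(t) = 1 - 0.0001
M(t) = 0.9999

0.9999


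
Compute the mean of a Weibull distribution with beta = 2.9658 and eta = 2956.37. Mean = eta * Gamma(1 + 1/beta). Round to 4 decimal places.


beta = 2.9658, eta = 2956.37
1/beta = 0.3372
1 + 1/beta = 1.3372
Gamma(1.3372) = 0.8925
Mean = 2956.37 * 0.8925
Mean = 2638.6597

2638.6597


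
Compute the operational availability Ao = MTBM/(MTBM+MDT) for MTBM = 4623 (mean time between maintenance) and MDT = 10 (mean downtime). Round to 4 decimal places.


MTBM = 4623
MDT = 10
MTBM + MDT = 4633
Ao = 4623 / 4633
Ao = 0.9978

0.9978


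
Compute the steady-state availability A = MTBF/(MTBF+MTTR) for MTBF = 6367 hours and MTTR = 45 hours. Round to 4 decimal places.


MTBF = 6367
MTTR = 45
MTBF + MTTR = 6412
A = 6367 / 6412
A = 0.993

0.993


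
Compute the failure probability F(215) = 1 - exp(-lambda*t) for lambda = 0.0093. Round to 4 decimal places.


lambda = 0.0093, t = 215
lambda * t = 1.9995
exp(-1.9995) = 0.1354
F(t) = 1 - 0.1354
F(t) = 0.8646

0.8646


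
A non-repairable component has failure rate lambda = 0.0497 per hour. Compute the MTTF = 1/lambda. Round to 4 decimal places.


lambda = 0.0497
MTTF = 1 / 0.0497
MTTF = 20.1207

20.1207


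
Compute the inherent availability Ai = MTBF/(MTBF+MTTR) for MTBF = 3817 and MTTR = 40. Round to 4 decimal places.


MTBF = 3817
MTTR = 40
MTBF + MTTR = 3857
Ai = 3817 / 3857
Ai = 0.9896

0.9896


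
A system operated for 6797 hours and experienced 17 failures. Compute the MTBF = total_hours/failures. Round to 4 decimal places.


total_hours = 6797
failures = 17
MTBF = 6797 / 17
MTBF = 399.8235

399.8235


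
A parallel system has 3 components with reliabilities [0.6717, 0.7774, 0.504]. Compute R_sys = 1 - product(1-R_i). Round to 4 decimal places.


Components: [0.6717, 0.7774, 0.504]
(1 - 0.6717) = 0.3283, running product = 0.3283
(1 - 0.7774) = 0.2226, running product = 0.0731
(1 - 0.504) = 0.496, running product = 0.0362
Product of (1-R_i) = 0.0362
R_sys = 1 - 0.0362 = 0.9638

0.9638


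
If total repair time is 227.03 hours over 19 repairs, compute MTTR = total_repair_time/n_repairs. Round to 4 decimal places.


total_repair_time = 227.03
n_repairs = 19
MTTR = 227.03 / 19
MTTR = 11.9489

11.9489


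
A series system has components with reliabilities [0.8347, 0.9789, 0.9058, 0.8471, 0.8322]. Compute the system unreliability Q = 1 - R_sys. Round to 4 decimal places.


Components: [0.8347, 0.9789, 0.9058, 0.8471, 0.8322]
After component 1: product = 0.8347
After component 2: product = 0.8171
After component 3: product = 0.7401
After component 4: product = 0.627
After component 5: product = 0.5218
R_sys = 0.5218
Q = 1 - 0.5218 = 0.4782

0.4782


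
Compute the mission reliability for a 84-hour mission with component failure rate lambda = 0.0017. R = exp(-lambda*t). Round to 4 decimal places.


lambda = 0.0017
mission_time = 84
lambda * t = 0.0017 * 84 = 0.1428
R = exp(-0.1428)
R = 0.8669

0.8669


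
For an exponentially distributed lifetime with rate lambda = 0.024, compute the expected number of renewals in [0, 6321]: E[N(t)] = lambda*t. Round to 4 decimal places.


lambda = 0.024
t = 6321
E[N(t)] = lambda * t
E[N(t)] = 0.024 * 6321
E[N(t)] = 151.704

151.704


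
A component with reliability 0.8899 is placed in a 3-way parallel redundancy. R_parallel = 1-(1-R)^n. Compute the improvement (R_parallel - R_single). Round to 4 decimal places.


R_single = 0.8899, n = 3
1 - R_single = 0.1101
(1 - R_single)^n = 0.1101^3 = 0.0013
R_parallel = 1 - 0.0013 = 0.9987
Improvement = 0.9987 - 0.8899
Improvement = 0.1088

0.1088


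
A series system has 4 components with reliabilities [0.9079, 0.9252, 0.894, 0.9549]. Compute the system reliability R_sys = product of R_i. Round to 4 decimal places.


Components: [0.9079, 0.9252, 0.894, 0.9549]
After component 1 (R=0.9079): product = 0.9079
After component 2 (R=0.9252): product = 0.84
After component 3 (R=0.894): product = 0.751
After component 4 (R=0.9549): product = 0.7171
R_sys = 0.7171

0.7171


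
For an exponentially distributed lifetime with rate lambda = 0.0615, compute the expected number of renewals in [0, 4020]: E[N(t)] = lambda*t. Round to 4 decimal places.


lambda = 0.0615
t = 4020
E[N(t)] = lambda * t
E[N(t)] = 0.0615 * 4020
E[N(t)] = 247.23

247.23


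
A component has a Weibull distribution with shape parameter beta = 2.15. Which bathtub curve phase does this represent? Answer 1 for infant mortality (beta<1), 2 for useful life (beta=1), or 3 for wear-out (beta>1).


beta = 2.15
Compare beta to 1:
beta < 1 => infant mortality (phase 1)
beta = 1 => useful life (phase 2)
beta > 1 => wear-out (phase 3)
Since beta = 2.15, this is wear-out (increasing failure rate)
Phase = 3

3


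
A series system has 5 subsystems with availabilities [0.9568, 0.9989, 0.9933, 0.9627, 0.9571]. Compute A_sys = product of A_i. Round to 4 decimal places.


Subsystems: [0.9568, 0.9989, 0.9933, 0.9627, 0.9571]
After subsystem 1 (A=0.9568): product = 0.9568
After subsystem 2 (A=0.9989): product = 0.9557
After subsystem 3 (A=0.9933): product = 0.9493
After subsystem 4 (A=0.9627): product = 0.9139
After subsystem 5 (A=0.9571): product = 0.8747
A_sys = 0.8747

0.8747


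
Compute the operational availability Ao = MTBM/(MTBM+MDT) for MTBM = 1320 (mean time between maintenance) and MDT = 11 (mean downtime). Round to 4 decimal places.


MTBM = 1320
MDT = 11
MTBM + MDT = 1331
Ao = 1320 / 1331
Ao = 0.9917

0.9917


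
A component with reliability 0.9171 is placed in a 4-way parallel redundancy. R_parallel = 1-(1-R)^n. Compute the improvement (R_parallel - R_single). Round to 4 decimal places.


R_single = 0.9171, n = 4
1 - R_single = 0.0829
(1 - R_single)^n = 0.0829^4 = 0.0
R_parallel = 1 - 0.0 = 1.0
Improvement = 1.0 - 0.9171
Improvement = 0.0829

0.0829


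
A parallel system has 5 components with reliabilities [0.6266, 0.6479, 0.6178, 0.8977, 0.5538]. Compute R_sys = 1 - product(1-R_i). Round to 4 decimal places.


Components: [0.6266, 0.6479, 0.6178, 0.8977, 0.5538]
(1 - 0.6266) = 0.3734, running product = 0.3734
(1 - 0.6479) = 0.3521, running product = 0.1315
(1 - 0.6178) = 0.3822, running product = 0.0502
(1 - 0.8977) = 0.1023, running product = 0.0051
(1 - 0.5538) = 0.4462, running product = 0.0023
Product of (1-R_i) = 0.0023
R_sys = 1 - 0.0023 = 0.9977

0.9977


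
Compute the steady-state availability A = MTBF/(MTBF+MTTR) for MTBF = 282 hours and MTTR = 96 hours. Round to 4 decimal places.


MTBF = 282
MTTR = 96
MTBF + MTTR = 378
A = 282 / 378
A = 0.746

0.746


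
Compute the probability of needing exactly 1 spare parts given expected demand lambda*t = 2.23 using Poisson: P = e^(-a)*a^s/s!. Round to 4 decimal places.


a = 2.23, s = 1
e^(-a) = e^(-2.23) = 0.1075
a^s = 2.23^1 = 2.23
s! = 1
P = 0.1075 * 2.23 / 1
P = 0.2398

0.2398


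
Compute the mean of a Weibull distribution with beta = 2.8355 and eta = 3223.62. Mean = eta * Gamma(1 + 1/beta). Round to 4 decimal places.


beta = 2.8355, eta = 3223.62
1/beta = 0.3527
1 + 1/beta = 1.3527
Gamma(1.3527) = 0.8909
Mean = 3223.62 * 0.8909
Mean = 2871.8704

2871.8704


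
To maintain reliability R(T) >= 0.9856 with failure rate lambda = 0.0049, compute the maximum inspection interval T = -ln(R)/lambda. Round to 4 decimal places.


R_target = 0.9856
lambda = 0.0049
-ln(0.9856) = 0.0145
T = 0.0145 / 0.0049
T = 2.9601

2.9601


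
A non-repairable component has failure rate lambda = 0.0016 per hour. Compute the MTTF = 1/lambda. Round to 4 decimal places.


lambda = 0.0016
MTTF = 1 / 0.0016
MTTF = 625.0

625.0


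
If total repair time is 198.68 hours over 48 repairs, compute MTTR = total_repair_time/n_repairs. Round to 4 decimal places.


total_repair_time = 198.68
n_repairs = 48
MTTR = 198.68 / 48
MTTR = 4.1392

4.1392


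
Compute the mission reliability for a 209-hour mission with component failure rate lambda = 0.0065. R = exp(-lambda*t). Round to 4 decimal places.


lambda = 0.0065
mission_time = 209
lambda * t = 0.0065 * 209 = 1.3585
R = exp(-1.3585)
R = 0.257

0.257


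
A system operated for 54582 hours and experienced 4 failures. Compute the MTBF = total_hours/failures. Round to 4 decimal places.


total_hours = 54582
failures = 4
MTBF = 54582 / 4
MTBF = 13645.5

13645.5


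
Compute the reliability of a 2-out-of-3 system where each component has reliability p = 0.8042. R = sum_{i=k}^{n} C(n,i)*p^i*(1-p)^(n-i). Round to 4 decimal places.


k = 2, n = 3, p = 0.8042
i=2: C(3,2)=3 * 0.8042^2 * 0.1958^1 = 0.3799
i=3: C(3,3)=1 * 0.8042^3 * 0.1958^0 = 0.5201
R = sum of terms = 0.9

0.9


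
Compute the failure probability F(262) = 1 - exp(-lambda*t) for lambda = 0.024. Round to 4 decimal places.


lambda = 0.024, t = 262
lambda * t = 6.288
exp(-6.288) = 0.0019
F(t) = 1 - 0.0019
F(t) = 0.9981

0.9981


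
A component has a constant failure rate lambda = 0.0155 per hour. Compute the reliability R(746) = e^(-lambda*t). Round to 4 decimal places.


lambda = 0.0155
t = 746
lambda * t = 11.563
R(t) = e^(-11.563)
R(t) = 0.0

0.0


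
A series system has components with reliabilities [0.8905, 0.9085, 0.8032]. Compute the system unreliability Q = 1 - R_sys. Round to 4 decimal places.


Components: [0.8905, 0.9085, 0.8032]
After component 1: product = 0.8905
After component 2: product = 0.809
After component 3: product = 0.6498
R_sys = 0.6498
Q = 1 - 0.6498 = 0.3502

0.3502


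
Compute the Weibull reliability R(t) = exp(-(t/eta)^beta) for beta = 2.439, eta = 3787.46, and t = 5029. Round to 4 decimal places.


beta = 2.439, eta = 3787.46, t = 5029
t/eta = 5029 / 3787.46 = 1.3278
(t/eta)^beta = 1.3278^2.439 = 1.9967
R(t) = exp(-1.9967)
R(t) = 0.1358

0.1358


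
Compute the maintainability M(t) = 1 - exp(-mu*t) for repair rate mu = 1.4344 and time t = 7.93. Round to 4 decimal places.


mu = 1.4344, t = 7.93
mu * t = 1.4344 * 7.93 = 11.3748
exp(-11.3748) = 0.0
M(t) = 1 - 0.0
M(t) = 1.0

1.0


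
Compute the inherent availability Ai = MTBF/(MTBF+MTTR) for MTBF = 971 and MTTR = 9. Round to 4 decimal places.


MTBF = 971
MTTR = 9
MTBF + MTTR = 980
Ai = 971 / 980
Ai = 0.9908

0.9908


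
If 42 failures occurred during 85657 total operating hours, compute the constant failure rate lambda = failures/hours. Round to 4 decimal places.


failures = 42
total_hours = 85657
lambda = 42 / 85657
lambda = 0.0005

0.0005


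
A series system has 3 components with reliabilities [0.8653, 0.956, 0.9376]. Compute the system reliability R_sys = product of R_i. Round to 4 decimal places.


Components: [0.8653, 0.956, 0.9376]
After component 1 (R=0.8653): product = 0.8653
After component 2 (R=0.956): product = 0.8272
After component 3 (R=0.9376): product = 0.7756
R_sys = 0.7756

0.7756


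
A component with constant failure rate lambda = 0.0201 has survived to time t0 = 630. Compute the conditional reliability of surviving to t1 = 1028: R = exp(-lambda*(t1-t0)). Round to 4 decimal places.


lambda = 0.0201
t0 = 630, t1 = 1028
t1 - t0 = 398
lambda * (t1-t0) = 0.0201 * 398 = 7.9998
R = exp(-7.9998)
R = 0.0003

0.0003


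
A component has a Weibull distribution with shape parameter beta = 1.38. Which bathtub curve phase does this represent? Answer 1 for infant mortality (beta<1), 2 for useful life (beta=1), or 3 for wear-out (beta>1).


beta = 1.38
Compare beta to 1:
beta < 1 => infant mortality (phase 1)
beta = 1 => useful life (phase 2)
beta > 1 => wear-out (phase 3)
Since beta = 1.38, this is wear-out (increasing failure rate)
Phase = 3

3


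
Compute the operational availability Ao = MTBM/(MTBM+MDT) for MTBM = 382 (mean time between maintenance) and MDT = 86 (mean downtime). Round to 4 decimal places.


MTBM = 382
MDT = 86
MTBM + MDT = 468
Ao = 382 / 468
Ao = 0.8162

0.8162


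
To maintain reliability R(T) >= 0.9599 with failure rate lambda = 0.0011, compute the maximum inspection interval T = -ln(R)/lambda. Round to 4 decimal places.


R_target = 0.9599
lambda = 0.0011
-ln(0.9599) = 0.0409
T = 0.0409 / 0.0011
T = 37.2056

37.2056


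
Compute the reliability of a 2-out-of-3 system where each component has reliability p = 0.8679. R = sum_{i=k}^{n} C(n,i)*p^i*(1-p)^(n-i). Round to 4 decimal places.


k = 2, n = 3, p = 0.8679
i=2: C(3,2)=3 * 0.8679^2 * 0.1321^1 = 0.2985
i=3: C(3,3)=1 * 0.8679^3 * 0.1321^0 = 0.6537
R = sum of terms = 0.9523

0.9523


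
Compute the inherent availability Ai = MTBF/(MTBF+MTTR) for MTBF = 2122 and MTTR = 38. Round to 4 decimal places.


MTBF = 2122
MTTR = 38
MTBF + MTTR = 2160
Ai = 2122 / 2160
Ai = 0.9824

0.9824


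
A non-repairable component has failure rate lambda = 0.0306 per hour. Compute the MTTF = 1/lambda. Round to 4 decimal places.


lambda = 0.0306
MTTF = 1 / 0.0306
MTTF = 32.6797

32.6797


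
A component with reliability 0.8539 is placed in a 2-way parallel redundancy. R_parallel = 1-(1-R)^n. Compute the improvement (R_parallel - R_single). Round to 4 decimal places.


R_single = 0.8539, n = 2
1 - R_single = 0.1461
(1 - R_single)^n = 0.1461^2 = 0.0213
R_parallel = 1 - 0.0213 = 0.9787
Improvement = 0.9787 - 0.8539
Improvement = 0.1248

0.1248


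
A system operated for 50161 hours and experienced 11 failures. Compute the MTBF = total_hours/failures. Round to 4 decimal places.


total_hours = 50161
failures = 11
MTBF = 50161 / 11
MTBF = 4560.0909

4560.0909


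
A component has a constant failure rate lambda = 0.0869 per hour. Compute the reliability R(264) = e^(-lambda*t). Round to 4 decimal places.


lambda = 0.0869
t = 264
lambda * t = 22.9416
R(t) = e^(-22.9416)
R(t) = 0.0

0.0


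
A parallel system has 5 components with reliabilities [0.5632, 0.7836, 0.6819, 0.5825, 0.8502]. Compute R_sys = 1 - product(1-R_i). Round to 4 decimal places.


Components: [0.5632, 0.7836, 0.6819, 0.5825, 0.8502]
(1 - 0.5632) = 0.4368, running product = 0.4368
(1 - 0.7836) = 0.2164, running product = 0.0945
(1 - 0.6819) = 0.3181, running product = 0.0301
(1 - 0.5825) = 0.4175, running product = 0.0126
(1 - 0.8502) = 0.1498, running product = 0.0019
Product of (1-R_i) = 0.0019
R_sys = 1 - 0.0019 = 0.9981

0.9981


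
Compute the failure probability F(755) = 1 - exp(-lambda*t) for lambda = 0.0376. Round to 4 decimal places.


lambda = 0.0376, t = 755
lambda * t = 28.388
exp(-28.388) = 0.0
F(t) = 1 - 0.0
F(t) = 1.0

1.0


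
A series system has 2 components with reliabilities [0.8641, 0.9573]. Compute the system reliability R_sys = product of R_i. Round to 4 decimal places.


Components: [0.8641, 0.9573]
After component 1 (R=0.8641): product = 0.8641
After component 2 (R=0.9573): product = 0.8272
R_sys = 0.8272

0.8272


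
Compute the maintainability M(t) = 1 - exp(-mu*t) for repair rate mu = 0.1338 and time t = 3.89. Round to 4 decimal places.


mu = 0.1338, t = 3.89
mu * t = 0.1338 * 3.89 = 0.5205
exp(-0.5205) = 0.5942
M(t) = 1 - 0.5942
M(t) = 0.4058

0.4058


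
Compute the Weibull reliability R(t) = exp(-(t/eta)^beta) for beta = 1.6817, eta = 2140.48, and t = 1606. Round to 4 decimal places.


beta = 1.6817, eta = 2140.48, t = 1606
t/eta = 1606 / 2140.48 = 0.7503
(t/eta)^beta = 0.7503^1.6817 = 0.6169
R(t) = exp(-0.6169)
R(t) = 0.5396

0.5396


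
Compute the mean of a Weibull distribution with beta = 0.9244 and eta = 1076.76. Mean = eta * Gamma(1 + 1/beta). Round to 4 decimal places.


beta = 0.9244, eta = 1076.76
1/beta = 1.0818
1 + 1/beta = 2.0818
Gamma(2.0818) = 1.0374
Mean = 1076.76 * 1.0374
Mean = 1117.0082

1117.0082


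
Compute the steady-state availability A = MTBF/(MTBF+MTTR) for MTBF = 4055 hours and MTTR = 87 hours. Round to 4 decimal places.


MTBF = 4055
MTTR = 87
MTBF + MTTR = 4142
A = 4055 / 4142
A = 0.979

0.979


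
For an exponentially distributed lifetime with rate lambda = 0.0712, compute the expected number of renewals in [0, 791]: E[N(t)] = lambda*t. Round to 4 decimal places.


lambda = 0.0712
t = 791
E[N(t)] = lambda * t
E[N(t)] = 0.0712 * 791
E[N(t)] = 56.3192

56.3192


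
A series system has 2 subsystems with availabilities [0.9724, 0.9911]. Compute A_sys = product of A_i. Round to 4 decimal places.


Subsystems: [0.9724, 0.9911]
After subsystem 1 (A=0.9724): product = 0.9724
After subsystem 2 (A=0.9911): product = 0.9637
A_sys = 0.9637

0.9637


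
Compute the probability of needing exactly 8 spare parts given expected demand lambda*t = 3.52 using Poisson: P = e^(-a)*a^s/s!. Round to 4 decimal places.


a = 3.52, s = 8
e^(-a) = e^(-3.52) = 0.0296
a^s = 3.52^8 = 23569.0082
s! = 40320
P = 0.0296 * 23569.0082 / 40320
P = 0.0173

0.0173


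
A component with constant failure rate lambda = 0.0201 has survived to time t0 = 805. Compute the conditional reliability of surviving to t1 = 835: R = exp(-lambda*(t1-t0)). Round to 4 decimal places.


lambda = 0.0201
t0 = 805, t1 = 835
t1 - t0 = 30
lambda * (t1-t0) = 0.0201 * 30 = 0.603
R = exp(-0.603)
R = 0.5472

0.5472


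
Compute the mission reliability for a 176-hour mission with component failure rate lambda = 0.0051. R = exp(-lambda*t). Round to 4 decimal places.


lambda = 0.0051
mission_time = 176
lambda * t = 0.0051 * 176 = 0.8976
R = exp(-0.8976)
R = 0.4075

0.4075


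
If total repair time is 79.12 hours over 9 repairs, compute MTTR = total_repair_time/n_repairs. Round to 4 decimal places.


total_repair_time = 79.12
n_repairs = 9
MTTR = 79.12 / 9
MTTR = 8.7911

8.7911


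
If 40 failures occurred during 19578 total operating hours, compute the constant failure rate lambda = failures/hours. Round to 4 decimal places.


failures = 40
total_hours = 19578
lambda = 40 / 19578
lambda = 0.002

0.002


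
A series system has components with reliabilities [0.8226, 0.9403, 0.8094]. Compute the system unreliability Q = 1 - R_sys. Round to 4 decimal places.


Components: [0.8226, 0.9403, 0.8094]
After component 1: product = 0.8226
After component 2: product = 0.7735
After component 3: product = 0.6261
R_sys = 0.6261
Q = 1 - 0.6261 = 0.3739

0.3739


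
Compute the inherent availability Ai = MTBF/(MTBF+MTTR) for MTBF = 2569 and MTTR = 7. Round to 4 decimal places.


MTBF = 2569
MTTR = 7
MTBF + MTTR = 2576
Ai = 2569 / 2576
Ai = 0.9973

0.9973


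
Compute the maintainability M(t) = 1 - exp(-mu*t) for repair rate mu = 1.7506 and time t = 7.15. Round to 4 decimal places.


mu = 1.7506, t = 7.15
mu * t = 1.7506 * 7.15 = 12.5168
exp(-12.5168) = 0.0
M(t) = 1 - 0.0
M(t) = 1.0

1.0


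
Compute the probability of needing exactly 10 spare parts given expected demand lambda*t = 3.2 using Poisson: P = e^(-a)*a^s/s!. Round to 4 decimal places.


a = 3.2, s = 10
e^(-a) = e^(-3.2) = 0.0408
a^s = 3.2^10 = 112589.9907
s! = 3628800
P = 0.0408 * 112589.9907 / 3628800
P = 0.0013

0.0013


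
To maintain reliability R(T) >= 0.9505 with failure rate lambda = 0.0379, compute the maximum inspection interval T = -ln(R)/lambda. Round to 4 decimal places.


R_target = 0.9505
lambda = 0.0379
-ln(0.9505) = 0.0508
T = 0.0508 / 0.0379
T = 1.3395

1.3395


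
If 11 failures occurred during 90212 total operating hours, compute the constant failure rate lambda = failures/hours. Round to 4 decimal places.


failures = 11
total_hours = 90212
lambda = 11 / 90212
lambda = 0.0001

0.0001


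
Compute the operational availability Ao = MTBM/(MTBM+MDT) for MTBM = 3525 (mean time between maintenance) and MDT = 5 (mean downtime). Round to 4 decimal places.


MTBM = 3525
MDT = 5
MTBM + MDT = 3530
Ao = 3525 / 3530
Ao = 0.9986

0.9986


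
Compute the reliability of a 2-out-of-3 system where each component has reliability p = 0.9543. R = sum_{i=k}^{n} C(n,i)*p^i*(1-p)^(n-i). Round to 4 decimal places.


k = 2, n = 3, p = 0.9543
i=2: C(3,2)=3 * 0.9543^2 * 0.0457^1 = 0.1249
i=3: C(3,3)=1 * 0.9543^3 * 0.0457^0 = 0.8691
R = sum of terms = 0.9939

0.9939


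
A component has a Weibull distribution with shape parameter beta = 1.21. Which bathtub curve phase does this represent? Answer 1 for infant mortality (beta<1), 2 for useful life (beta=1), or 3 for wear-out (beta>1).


beta = 1.21
Compare beta to 1:
beta < 1 => infant mortality (phase 1)
beta = 1 => useful life (phase 2)
beta > 1 => wear-out (phase 3)
Since beta = 1.21, this is wear-out (increasing failure rate)
Phase = 3

3


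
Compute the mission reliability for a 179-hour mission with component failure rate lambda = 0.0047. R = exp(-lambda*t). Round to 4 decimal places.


lambda = 0.0047
mission_time = 179
lambda * t = 0.0047 * 179 = 0.8413
R = exp(-0.8413)
R = 0.4311

0.4311


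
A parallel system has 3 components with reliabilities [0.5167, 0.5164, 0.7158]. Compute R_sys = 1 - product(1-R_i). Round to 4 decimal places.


Components: [0.5167, 0.5164, 0.7158]
(1 - 0.5167) = 0.4833, running product = 0.4833
(1 - 0.5164) = 0.4836, running product = 0.2337
(1 - 0.7158) = 0.2842, running product = 0.0664
Product of (1-R_i) = 0.0664
R_sys = 1 - 0.0664 = 0.9336

0.9336


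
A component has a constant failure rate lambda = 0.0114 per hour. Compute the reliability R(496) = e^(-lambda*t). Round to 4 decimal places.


lambda = 0.0114
t = 496
lambda * t = 5.6544
R(t) = e^(-5.6544)
R(t) = 0.0035

0.0035


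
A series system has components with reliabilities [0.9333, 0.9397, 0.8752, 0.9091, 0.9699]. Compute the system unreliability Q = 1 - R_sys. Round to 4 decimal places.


Components: [0.9333, 0.9397, 0.8752, 0.9091, 0.9699]
After component 1: product = 0.9333
After component 2: product = 0.877
After component 3: product = 0.7676
After component 4: product = 0.6978
After component 5: product = 0.6768
R_sys = 0.6768
Q = 1 - 0.6768 = 0.3232

0.3232


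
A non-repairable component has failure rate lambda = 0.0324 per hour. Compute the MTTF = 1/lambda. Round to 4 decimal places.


lambda = 0.0324
MTTF = 1 / 0.0324
MTTF = 30.8642

30.8642


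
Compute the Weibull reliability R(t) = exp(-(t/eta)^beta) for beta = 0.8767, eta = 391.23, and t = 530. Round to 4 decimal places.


beta = 0.8767, eta = 391.23, t = 530
t/eta = 530 / 391.23 = 1.3547
(t/eta)^beta = 1.3547^0.8767 = 1.3049
R(t) = exp(-1.3049)
R(t) = 0.2712

0.2712


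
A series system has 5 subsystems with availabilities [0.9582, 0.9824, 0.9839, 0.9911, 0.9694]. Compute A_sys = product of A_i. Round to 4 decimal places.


Subsystems: [0.9582, 0.9824, 0.9839, 0.9911, 0.9694]
After subsystem 1 (A=0.9582): product = 0.9582
After subsystem 2 (A=0.9824): product = 0.9413
After subsystem 3 (A=0.9839): product = 0.9262
After subsystem 4 (A=0.9911): product = 0.9179
After subsystem 5 (A=0.9694): product = 0.8898
A_sys = 0.8898

0.8898


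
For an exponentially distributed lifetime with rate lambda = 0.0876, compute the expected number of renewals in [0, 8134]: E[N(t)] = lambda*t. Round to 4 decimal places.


lambda = 0.0876
t = 8134
E[N(t)] = lambda * t
E[N(t)] = 0.0876 * 8134
E[N(t)] = 712.5384

712.5384


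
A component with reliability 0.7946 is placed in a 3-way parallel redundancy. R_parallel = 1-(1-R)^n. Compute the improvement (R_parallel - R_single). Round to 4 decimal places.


R_single = 0.7946, n = 3
1 - R_single = 0.2054
(1 - R_single)^n = 0.2054^3 = 0.0087
R_parallel = 1 - 0.0087 = 0.9913
Improvement = 0.9913 - 0.7946
Improvement = 0.1967

0.1967


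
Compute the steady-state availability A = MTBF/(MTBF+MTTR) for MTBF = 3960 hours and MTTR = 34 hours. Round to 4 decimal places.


MTBF = 3960
MTTR = 34
MTBF + MTTR = 3994
A = 3960 / 3994
A = 0.9915

0.9915


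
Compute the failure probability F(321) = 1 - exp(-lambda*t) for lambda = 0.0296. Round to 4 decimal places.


lambda = 0.0296, t = 321
lambda * t = 9.5016
exp(-9.5016) = 0.0001
F(t) = 1 - 0.0001
F(t) = 0.9999

0.9999


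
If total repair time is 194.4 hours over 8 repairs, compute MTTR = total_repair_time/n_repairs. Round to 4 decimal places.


total_repair_time = 194.4
n_repairs = 8
MTTR = 194.4 / 8
MTTR = 24.3

24.3


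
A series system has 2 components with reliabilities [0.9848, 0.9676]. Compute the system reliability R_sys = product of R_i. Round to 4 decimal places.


Components: [0.9848, 0.9676]
After component 1 (R=0.9848): product = 0.9848
After component 2 (R=0.9676): product = 0.9529
R_sys = 0.9529

0.9529


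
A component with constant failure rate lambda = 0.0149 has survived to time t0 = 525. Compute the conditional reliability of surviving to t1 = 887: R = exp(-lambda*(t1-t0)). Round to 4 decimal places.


lambda = 0.0149
t0 = 525, t1 = 887
t1 - t0 = 362
lambda * (t1-t0) = 0.0149 * 362 = 5.3938
R = exp(-5.3938)
R = 0.0045

0.0045


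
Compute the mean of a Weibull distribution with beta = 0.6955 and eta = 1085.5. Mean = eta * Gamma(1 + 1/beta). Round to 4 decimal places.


beta = 0.6955, eta = 1085.5
1/beta = 1.4378
1 + 1/beta = 2.4378
Gamma(2.4378) = 1.2737
Mean = 1085.5 * 1.2737
Mean = 1382.5853

1382.5853


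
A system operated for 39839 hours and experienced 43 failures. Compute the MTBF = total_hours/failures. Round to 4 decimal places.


total_hours = 39839
failures = 43
MTBF = 39839 / 43
MTBF = 926.4884

926.4884


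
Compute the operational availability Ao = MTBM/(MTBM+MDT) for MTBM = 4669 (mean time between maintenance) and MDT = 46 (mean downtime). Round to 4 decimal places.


MTBM = 4669
MDT = 46
MTBM + MDT = 4715
Ao = 4669 / 4715
Ao = 0.9902

0.9902


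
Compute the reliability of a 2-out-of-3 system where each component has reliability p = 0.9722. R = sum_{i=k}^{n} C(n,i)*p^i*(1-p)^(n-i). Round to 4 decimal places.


k = 2, n = 3, p = 0.9722
i=2: C(3,2)=3 * 0.9722^2 * 0.0278^1 = 0.0788
i=3: C(3,3)=1 * 0.9722^3 * 0.0278^0 = 0.9189
R = sum of terms = 0.9977

0.9977


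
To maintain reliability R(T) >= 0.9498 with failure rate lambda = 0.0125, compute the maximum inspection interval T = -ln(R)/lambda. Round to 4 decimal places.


R_target = 0.9498
lambda = 0.0125
-ln(0.9498) = 0.0515
T = 0.0515 / 0.0125
T = 4.1203

4.1203


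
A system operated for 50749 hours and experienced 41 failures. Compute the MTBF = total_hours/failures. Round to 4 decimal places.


total_hours = 50749
failures = 41
MTBF = 50749 / 41
MTBF = 1237.7805

1237.7805


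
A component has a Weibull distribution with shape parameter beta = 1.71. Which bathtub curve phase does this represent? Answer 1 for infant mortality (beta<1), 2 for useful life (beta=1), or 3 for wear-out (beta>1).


beta = 1.71
Compare beta to 1:
beta < 1 => infant mortality (phase 1)
beta = 1 => useful life (phase 2)
beta > 1 => wear-out (phase 3)
Since beta = 1.71, this is wear-out (increasing failure rate)
Phase = 3

3


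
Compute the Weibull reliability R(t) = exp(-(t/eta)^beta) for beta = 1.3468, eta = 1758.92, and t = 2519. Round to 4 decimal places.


beta = 1.3468, eta = 1758.92, t = 2519
t/eta = 2519 / 1758.92 = 1.4321
(t/eta)^beta = 1.4321^1.3468 = 1.6221
R(t) = exp(-1.6221)
R(t) = 0.1975

0.1975


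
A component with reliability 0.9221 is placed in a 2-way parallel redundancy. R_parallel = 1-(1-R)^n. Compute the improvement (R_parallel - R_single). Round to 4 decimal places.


R_single = 0.9221, n = 2
1 - R_single = 0.0779
(1 - R_single)^n = 0.0779^2 = 0.0061
R_parallel = 1 - 0.0061 = 0.9939
Improvement = 0.9939 - 0.9221
Improvement = 0.0718

0.0718


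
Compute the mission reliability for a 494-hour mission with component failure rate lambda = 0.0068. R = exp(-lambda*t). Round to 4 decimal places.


lambda = 0.0068
mission_time = 494
lambda * t = 0.0068 * 494 = 3.3592
R = exp(-3.3592)
R = 0.0348

0.0348


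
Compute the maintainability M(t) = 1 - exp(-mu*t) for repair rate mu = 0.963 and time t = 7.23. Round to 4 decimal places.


mu = 0.963, t = 7.23
mu * t = 0.963 * 7.23 = 6.9625
exp(-6.9625) = 0.0009
M(t) = 1 - 0.0009
M(t) = 0.9991

0.9991


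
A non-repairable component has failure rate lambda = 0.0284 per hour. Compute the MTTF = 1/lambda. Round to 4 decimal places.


lambda = 0.0284
MTTF = 1 / 0.0284
MTTF = 35.2113

35.2113


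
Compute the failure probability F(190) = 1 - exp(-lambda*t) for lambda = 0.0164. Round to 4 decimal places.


lambda = 0.0164, t = 190
lambda * t = 3.116
exp(-3.116) = 0.0443
F(t) = 1 - 0.0443
F(t) = 0.9557

0.9557


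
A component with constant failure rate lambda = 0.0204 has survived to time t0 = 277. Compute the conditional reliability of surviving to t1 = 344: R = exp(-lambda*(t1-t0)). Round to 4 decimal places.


lambda = 0.0204
t0 = 277, t1 = 344
t1 - t0 = 67
lambda * (t1-t0) = 0.0204 * 67 = 1.3668
R = exp(-1.3668)
R = 0.2549

0.2549
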